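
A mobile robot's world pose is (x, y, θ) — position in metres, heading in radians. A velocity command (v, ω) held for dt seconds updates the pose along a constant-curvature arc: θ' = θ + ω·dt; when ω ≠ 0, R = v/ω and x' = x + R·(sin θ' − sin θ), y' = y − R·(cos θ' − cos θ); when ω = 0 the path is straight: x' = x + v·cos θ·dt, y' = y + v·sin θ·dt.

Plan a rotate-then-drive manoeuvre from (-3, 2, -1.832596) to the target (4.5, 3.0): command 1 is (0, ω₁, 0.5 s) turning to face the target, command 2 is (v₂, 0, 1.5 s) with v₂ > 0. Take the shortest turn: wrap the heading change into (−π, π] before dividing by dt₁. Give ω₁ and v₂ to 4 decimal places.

ω₁ = 3.9303, v₂ = 5.0442

heading to target = atan2(3−2, 4.5−-3) = 0.1326
Δθ = wrap(0.1326 − -1.8326) = 1.9651; ω₁ = Δθ/dt₁ = 3.9303
distance = √((4.5−-3)² + (3−2)²) = 7.5664; v₂ = distance/dt₂ = 5.0442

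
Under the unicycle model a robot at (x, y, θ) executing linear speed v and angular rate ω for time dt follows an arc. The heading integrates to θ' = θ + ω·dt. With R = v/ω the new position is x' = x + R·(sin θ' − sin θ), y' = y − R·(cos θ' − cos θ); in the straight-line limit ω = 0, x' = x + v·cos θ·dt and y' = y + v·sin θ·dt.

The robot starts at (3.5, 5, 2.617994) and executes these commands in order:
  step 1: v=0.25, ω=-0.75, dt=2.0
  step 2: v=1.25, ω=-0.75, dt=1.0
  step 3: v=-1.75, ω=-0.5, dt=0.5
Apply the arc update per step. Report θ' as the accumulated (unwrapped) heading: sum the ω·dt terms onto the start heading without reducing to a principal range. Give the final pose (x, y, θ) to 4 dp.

step 1: θ'=1.1180 (R=-0.3333) → pose (3.3669, 5.4345, 1.1180)
step 2: θ'=0.3680 (R=-1.6667) → pose (4.2661, 6.2604, 0.3680)
step 3: θ'=0.1180 (R=3.5000) → pose (3.4190, 6.0505, 0.1180)

(3.4190, 6.0505, 0.1180)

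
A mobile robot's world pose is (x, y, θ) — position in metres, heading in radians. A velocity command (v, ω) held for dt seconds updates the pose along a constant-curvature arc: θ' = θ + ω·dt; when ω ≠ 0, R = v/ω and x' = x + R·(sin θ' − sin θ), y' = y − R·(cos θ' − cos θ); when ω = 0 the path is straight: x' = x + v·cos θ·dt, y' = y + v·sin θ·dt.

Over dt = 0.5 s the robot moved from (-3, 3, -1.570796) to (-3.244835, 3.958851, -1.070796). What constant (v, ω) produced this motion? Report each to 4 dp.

v = -2.0000, ω = 1.0000

Δθ = -1.070796 − -1.570796 = 0.500000
ω = Δθ/dt = 0.500000/0.5 = 1.0000
R = −Δy/(cos θ' − cos θ) = -2.0000
v = R·ω = -2.0000·1.0000 = -2.0000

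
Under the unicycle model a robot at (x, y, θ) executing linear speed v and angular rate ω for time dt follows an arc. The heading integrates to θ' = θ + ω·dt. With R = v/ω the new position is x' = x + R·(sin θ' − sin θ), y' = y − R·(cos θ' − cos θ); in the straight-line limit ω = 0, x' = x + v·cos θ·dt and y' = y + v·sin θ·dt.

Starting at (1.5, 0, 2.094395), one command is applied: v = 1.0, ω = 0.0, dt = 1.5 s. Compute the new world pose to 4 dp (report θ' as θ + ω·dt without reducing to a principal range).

(0.7500, 1.2990, 2.0944)

θ' = 2.0944 + 0.0·1.5 = 2.0944
ω = 0 → straight: x' = 1.5 + 1.0·cos(2.0944)·1.5 = 0.7500
y' = 0 + 1.0·sin(2.0944)·1.5 = 1.2990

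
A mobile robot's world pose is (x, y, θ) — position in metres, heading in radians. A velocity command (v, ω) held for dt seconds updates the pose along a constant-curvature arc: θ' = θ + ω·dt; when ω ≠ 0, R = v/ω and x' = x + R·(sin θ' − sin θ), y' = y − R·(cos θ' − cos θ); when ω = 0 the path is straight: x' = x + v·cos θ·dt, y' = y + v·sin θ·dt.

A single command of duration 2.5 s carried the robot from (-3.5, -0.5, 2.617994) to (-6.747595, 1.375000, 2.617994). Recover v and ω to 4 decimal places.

v = 1.5000, ω = 0.0000

Δθ = 2.617994 − 2.617994 = 0.000000
ω = Δθ/dt = 0.000000/2.5 = 0.0000
ω = 0 → v = (Δx·cos θ + Δy·sin θ)/dt = 1.5000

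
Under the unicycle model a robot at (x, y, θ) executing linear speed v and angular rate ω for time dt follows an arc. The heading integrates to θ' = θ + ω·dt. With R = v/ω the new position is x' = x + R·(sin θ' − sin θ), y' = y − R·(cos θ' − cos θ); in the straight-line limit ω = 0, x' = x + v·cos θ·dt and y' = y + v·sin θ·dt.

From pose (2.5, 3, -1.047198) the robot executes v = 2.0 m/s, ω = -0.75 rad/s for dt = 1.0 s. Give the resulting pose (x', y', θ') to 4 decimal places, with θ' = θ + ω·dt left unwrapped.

θ' = -1.0472 + -0.75·1.0 = -1.7972
R = v/ω = 2.0/-0.75 = -2.6667
x' = 2.5 + -2.6667·(sin -1.7972 − sin -1.0472) = 2.7892
y' = 3 − -2.6667·(cos -1.7972 − cos -1.0472) = 1.0681

(2.7892, 1.0681, -1.7972)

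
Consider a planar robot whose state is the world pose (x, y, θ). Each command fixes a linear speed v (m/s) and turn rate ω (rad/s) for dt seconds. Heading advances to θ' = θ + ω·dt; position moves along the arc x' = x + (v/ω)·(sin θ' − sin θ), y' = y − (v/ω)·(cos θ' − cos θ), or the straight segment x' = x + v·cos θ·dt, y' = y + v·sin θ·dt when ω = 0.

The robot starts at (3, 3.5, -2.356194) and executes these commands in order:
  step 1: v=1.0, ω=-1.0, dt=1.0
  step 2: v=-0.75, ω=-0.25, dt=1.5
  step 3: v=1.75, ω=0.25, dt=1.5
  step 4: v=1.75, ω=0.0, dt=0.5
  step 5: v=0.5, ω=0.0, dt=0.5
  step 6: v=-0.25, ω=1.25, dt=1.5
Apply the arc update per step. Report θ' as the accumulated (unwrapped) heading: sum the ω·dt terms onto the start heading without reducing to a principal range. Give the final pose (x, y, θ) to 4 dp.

step 1: θ'=-3.3562 (R=-1.0000) → pose (2.0799, 3.2300, -3.3562)
step 2: θ'=-3.7312 (R=3.0000) → pose (3.1092, 2.7923, -3.7312)
step 3: θ'=-3.3562 (R=7.0000) → pose (0.7076, 3.8136, -3.3562)
step 4: θ'=-3.3562 (straight) → pose (-0.1473, 4.0000, -3.3562)
step 5: θ'=-3.3562 (straight) → pose (-0.3915, 4.0532, -3.3562)
step 6: θ'=-1.4812 (R=-0.2000) → pose (-0.1498, 4.2665, -1.4812)

(-0.1498, 4.2665, -1.4812)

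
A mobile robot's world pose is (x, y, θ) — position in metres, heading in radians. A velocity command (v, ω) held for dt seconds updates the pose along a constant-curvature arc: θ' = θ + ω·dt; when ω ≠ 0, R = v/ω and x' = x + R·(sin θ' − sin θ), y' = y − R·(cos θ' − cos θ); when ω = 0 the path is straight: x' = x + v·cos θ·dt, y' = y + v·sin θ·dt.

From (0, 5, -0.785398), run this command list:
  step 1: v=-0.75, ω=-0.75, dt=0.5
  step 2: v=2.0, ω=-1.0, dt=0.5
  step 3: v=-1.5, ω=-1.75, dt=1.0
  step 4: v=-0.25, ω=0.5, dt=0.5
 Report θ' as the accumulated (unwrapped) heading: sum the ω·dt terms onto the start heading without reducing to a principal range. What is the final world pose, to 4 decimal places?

step 1: θ'=-1.1604 (R=1.0000) → pose (-0.2099, 5.3081, -1.1604)
step 2: θ'=-1.6604 (R=-2.0000) → pose (-0.0518, 4.3312, -1.6604)
step 3: θ'=-3.4104 (R=0.8571) → pose (1.0295, 5.0809, -3.4104)
step 4: θ'=-3.1604 (R=-0.5000) → pose (1.1529, 5.0630, -3.1604)

(1.1529, 5.0630, -3.1604)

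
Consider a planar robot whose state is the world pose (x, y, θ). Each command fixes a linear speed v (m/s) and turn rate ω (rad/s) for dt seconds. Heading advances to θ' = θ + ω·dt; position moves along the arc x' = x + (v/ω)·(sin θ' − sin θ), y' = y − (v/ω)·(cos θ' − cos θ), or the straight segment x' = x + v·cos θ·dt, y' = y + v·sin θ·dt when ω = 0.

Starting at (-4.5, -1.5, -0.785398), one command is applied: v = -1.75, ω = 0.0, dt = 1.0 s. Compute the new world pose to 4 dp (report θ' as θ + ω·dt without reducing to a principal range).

(-5.7374, -0.2626, -0.7854)

θ' = -0.7854 + 0.0·1.0 = -0.7854
ω = 0 → straight: x' = -4.5 + -1.75·cos(-0.7854)·1.0 = -5.7374
y' = -1.5 + -1.75·sin(-0.7854)·1.0 = -0.2626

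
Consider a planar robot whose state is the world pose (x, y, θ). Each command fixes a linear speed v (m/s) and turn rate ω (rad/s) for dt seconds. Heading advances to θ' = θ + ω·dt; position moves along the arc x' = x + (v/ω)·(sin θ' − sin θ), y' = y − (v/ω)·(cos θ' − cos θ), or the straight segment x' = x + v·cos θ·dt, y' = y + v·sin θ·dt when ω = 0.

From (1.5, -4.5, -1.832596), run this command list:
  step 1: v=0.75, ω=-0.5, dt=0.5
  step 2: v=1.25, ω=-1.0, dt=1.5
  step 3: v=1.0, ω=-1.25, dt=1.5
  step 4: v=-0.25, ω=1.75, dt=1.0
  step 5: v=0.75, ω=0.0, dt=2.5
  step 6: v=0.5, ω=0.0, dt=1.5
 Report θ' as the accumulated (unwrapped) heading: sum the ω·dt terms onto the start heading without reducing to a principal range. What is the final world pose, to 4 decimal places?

(-2.6982, -2.9084, -3.7076)

step 1: θ'=-2.0826 (R=-1.5000) → pose (1.3589, -4.8464, -2.0826)
step 2: θ'=-3.5826 (R=-1.2500) → pose (-0.2645, -5.3646, -3.5826)
step 3: θ'=-5.4576 (R=-0.8000) → pose (-0.5110, -4.0987, -5.4576)
step 4: θ'=-3.7076 (R=-0.1429) → pose (-0.4826, -4.3161, -3.7076)
step 5: θ'=-3.7076 (straight) → pose (-2.0652, -3.3106, -3.7076)
step 6: θ'=-3.7076 (straight) → pose (-2.6982, -2.9084, -3.7076)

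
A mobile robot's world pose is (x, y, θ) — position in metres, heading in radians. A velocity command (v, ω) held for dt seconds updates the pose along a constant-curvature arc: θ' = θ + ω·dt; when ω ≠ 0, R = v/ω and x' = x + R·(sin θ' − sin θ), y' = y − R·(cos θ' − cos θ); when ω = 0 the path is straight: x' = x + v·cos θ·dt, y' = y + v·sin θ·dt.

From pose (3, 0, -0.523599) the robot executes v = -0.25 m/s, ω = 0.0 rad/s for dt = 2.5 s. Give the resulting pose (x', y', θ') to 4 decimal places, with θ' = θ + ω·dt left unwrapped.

θ' = -0.5236 + 0.0·2.5 = -0.5236
ω = 0 → straight: x' = 3 + -0.25·cos(-0.5236)·2.5 = 2.4587
y' = 0 + -0.25·sin(-0.5236)·2.5 = 0.3125

(2.4587, 0.3125, -0.5236)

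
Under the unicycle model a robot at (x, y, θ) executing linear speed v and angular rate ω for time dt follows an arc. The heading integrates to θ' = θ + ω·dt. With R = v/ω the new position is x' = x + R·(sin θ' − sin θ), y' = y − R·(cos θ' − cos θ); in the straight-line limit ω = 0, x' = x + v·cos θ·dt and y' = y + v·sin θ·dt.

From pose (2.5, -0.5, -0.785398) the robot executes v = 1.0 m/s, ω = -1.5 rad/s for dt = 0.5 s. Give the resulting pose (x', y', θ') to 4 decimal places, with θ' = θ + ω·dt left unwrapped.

θ' = -0.7854 + -1.5·0.5 = -1.5354
R = v/ω = 1.0/-1.5 = -0.6667
x' = 2.5 + -0.6667·(sin -1.5354 − sin -0.7854) = 2.6948
y' = -0.5 − -0.6667·(cos -1.5354 − cos -0.7854) = -0.9478

(2.6948, -0.9478, -1.5354)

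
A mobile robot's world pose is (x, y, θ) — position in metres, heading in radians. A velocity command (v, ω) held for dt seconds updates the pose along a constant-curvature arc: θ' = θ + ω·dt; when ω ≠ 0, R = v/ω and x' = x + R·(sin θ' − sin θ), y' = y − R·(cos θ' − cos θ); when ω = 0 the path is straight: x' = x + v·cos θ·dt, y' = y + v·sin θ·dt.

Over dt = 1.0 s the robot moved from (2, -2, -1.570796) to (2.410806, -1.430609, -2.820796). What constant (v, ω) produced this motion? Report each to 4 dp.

v = -0.7500, ω = -1.2500

Δθ = -2.820796 − -1.570796 = -1.250000
ω = Δθ/dt = -1.250000/1.0 = -1.2500
R = −Δy/(cos θ' − cos θ) = 0.6000
v = R·ω = 0.6000·-1.2500 = -0.7500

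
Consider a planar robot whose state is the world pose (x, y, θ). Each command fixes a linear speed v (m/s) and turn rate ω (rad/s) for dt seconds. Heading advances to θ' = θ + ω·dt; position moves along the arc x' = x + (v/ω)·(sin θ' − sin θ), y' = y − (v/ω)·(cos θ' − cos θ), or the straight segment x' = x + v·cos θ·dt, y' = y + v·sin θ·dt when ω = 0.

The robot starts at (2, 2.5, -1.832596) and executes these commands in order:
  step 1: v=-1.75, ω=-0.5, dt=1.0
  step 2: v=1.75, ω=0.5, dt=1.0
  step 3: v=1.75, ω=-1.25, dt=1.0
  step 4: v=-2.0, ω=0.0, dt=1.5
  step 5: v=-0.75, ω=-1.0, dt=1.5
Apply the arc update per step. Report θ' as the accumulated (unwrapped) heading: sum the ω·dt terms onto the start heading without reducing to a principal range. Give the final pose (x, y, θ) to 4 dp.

(4.5129, 0.9900, -4.5826)

step 1: θ'=-2.3326 (R=3.5000) → pose (2.8482, 4.0099, -2.3326)
step 2: θ'=-1.8326 (R=3.5000) → pose (2.0000, 2.5000, -1.8326)
step 3: θ'=-3.0826 (R=-1.4000) → pose (0.7303, 1.4648, -3.0826)
step 4: θ'=-3.0826 (straight) → pose (3.7250, 1.6417, -3.0826)
step 5: θ'=-4.5826 (R=0.7500) → pose (4.5129, 0.9900, -4.5826)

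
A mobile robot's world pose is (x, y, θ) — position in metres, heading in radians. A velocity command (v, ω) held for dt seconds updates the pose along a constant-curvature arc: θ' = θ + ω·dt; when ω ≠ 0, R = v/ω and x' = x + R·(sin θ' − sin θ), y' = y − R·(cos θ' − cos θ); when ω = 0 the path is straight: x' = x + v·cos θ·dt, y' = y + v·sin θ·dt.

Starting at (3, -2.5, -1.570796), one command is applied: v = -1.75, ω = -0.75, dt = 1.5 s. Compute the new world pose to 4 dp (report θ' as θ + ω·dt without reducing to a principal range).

θ' = -1.5708 + -0.75·1.5 = -2.6958
R = v/ω = -1.75/-0.75 = 2.3333
x' = 3 + 2.3333·(sin -2.6958 − sin -1.5708) = 4.3273
y' = -2.5 − 2.3333·(cos -2.6958 − cos -1.5708) = -0.3947

(4.3273, -0.3947, -2.6958)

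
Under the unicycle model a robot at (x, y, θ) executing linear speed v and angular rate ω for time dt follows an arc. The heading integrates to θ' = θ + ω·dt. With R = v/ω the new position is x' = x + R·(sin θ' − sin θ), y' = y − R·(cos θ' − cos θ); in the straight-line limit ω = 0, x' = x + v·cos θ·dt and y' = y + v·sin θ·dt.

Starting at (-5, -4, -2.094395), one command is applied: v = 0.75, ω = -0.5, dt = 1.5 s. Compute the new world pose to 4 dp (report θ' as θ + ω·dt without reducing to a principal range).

(-5.8598, -4.6842, -2.8444)

θ' = -2.0944 + -0.5·1.5 = -2.8444
R = v/ω = 0.75/-0.5 = -1.5000
x' = -5 + -1.5000·(sin -2.8444 − sin -2.0944) = -5.8598
y' = -4 − -1.5000·(cos -2.8444 − cos -2.0944) = -4.6842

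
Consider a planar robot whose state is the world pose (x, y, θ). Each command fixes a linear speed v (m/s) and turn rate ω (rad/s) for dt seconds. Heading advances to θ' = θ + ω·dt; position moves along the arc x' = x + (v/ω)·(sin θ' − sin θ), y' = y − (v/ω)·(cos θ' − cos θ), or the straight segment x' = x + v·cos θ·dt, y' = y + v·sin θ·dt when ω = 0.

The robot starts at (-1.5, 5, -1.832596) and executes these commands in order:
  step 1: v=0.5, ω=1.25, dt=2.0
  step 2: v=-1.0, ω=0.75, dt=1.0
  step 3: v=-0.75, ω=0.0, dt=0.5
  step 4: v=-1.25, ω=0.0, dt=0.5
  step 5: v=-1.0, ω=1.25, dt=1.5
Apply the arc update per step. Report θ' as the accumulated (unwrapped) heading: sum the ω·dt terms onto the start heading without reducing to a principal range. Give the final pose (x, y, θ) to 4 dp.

(-0.6005, 1.8374, 3.2924)

step 1: θ'=0.6674 (R=0.4000) → pose (-0.8661, 4.5823, 0.6674)
step 2: θ'=1.4174 (R=-1.3333) → pose (-1.3585, 3.7388, 1.4174)
step 3: θ'=1.4174 (straight) → pose (-1.4158, 3.3682, 1.4174)
step 4: θ'=1.4174 (straight) → pose (-1.5113, 2.7505, 1.4174)
step 5: θ'=3.2924 (R=-0.8000) → pose (-0.6005, 1.8374, 3.2924)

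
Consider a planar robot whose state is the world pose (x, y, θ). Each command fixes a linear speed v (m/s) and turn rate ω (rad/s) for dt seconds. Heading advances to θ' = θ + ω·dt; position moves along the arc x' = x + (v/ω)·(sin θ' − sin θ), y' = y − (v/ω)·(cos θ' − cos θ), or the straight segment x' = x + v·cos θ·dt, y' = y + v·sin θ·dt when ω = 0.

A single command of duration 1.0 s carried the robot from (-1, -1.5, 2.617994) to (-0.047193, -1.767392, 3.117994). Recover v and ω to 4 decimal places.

v = -1.0000, ω = 0.5000

Δθ = 3.117994 − 2.617994 = 0.500000
ω = Δθ/dt = 0.500000/1.0 = 0.5000
R = Δx/(sin θ' − sin θ) = -2.0000
v = R·ω = -2.0000·0.5000 = -1.0000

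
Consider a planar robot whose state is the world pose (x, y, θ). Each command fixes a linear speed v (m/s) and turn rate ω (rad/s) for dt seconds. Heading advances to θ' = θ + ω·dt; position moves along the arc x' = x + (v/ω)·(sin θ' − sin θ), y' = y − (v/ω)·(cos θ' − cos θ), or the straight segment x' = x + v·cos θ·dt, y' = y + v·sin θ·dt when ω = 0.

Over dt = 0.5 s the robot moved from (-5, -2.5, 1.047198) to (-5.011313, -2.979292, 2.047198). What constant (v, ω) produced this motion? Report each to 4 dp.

Δθ = 2.047198 − 1.047198 = 1.000000
ω = Δθ/dt = 1.000000/0.5 = 2.0000
R = −Δy/(cos θ' − cos θ) = -0.5000
v = R·ω = -0.5000·2.0000 = -1.0000

v = -1.0000, ω = 2.0000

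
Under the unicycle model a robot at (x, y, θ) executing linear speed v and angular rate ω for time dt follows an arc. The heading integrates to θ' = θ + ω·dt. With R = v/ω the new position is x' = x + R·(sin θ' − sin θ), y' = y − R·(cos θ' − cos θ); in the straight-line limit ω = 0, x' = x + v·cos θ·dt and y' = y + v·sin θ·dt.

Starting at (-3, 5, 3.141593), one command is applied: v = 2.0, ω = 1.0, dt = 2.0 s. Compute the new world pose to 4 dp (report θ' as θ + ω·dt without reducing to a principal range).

(-4.8186, 2.1677, 5.1416)

θ' = 3.1416 + 1.0·2.0 = 5.1416
R = v/ω = 2.0/1.0 = 2.0000
x' = -3 + 2.0000·(sin 5.1416 − sin 3.1416) = -4.8186
y' = 5 − 2.0000·(cos 5.1416 − cos 3.1416) = 2.1677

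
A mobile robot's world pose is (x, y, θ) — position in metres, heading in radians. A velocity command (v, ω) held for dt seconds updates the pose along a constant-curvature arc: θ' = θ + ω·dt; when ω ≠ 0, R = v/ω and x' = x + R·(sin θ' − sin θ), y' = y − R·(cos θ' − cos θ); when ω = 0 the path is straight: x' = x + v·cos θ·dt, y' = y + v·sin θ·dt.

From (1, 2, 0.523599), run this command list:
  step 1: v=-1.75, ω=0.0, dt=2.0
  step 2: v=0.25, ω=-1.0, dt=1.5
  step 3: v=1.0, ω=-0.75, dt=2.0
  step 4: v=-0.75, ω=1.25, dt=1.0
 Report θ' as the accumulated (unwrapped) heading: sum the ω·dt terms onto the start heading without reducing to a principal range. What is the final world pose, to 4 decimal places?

(-1.7862, -0.9476, -1.2264)

step 1: θ'=0.5236 (straight) → pose (-2.0311, 0.2500, 0.5236)
step 2: θ'=-0.9764 (R=-0.2500) → pose (-1.6990, 0.1735, -0.9764)
step 3: θ'=-2.4764 (R=-1.3333) → pose (-1.9807, -1.6222, -2.4764)
step 4: θ'=-1.2264 (R=-0.6000) → pose (-1.7862, -0.9476, -1.2264)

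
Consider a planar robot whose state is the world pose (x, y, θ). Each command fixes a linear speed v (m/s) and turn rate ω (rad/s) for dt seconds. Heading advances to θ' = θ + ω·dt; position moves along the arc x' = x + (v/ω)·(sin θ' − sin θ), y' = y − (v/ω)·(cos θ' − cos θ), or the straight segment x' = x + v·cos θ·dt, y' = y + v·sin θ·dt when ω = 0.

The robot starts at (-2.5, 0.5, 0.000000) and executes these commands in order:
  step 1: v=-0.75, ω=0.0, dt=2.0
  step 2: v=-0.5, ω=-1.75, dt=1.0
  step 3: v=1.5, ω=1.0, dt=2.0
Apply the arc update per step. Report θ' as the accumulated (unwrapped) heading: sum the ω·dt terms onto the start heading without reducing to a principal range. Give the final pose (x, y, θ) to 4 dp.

step 1: θ'=0.0000 (straight) → pose (-4.0000, 0.5000, 0.0000)
step 2: θ'=-1.7500 (R=0.2857) → pose (-4.2811, 0.8366, -1.7500)
step 3: θ'=0.2500 (R=1.5000) → pose (-2.4341, -0.8841, 0.2500)

(-2.4341, -0.8841, 0.2500)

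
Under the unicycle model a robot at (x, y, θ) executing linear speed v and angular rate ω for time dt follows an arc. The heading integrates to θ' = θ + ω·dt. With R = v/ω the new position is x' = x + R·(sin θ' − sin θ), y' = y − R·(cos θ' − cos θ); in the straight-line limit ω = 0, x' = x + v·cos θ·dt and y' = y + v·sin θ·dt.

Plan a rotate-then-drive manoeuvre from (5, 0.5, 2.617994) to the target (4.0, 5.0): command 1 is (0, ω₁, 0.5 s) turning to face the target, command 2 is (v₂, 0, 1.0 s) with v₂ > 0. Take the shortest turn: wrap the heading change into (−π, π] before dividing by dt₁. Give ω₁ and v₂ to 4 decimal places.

ω₁ = -1.6571, v₂ = 4.6098

heading to target = atan2(5−0.5, 4−5) = 1.7895
Δθ = wrap(1.7895 − 2.6180) = -0.8285; ω₁ = Δθ/dt₁ = -1.6571
distance = √((4−5)² + (5−0.5)²) = 4.6098; v₂ = distance/dt₂ = 4.6098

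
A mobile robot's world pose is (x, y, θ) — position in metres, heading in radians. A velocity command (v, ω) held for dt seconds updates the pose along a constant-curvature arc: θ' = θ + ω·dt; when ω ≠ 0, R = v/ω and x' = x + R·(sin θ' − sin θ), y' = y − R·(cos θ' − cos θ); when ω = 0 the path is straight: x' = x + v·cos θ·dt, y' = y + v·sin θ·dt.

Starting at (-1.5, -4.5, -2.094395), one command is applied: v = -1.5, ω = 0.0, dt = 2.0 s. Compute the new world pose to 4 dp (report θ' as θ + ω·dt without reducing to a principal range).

(0.0000, -1.9019, -2.0944)

θ' = -2.0944 + 0.0·2.0 = -2.0944
ω = 0 → straight: x' = -1.5 + -1.5·cos(-2.0944)·2.0 = 0.0000
y' = -4.5 + -1.5·sin(-2.0944)·2.0 = -1.9019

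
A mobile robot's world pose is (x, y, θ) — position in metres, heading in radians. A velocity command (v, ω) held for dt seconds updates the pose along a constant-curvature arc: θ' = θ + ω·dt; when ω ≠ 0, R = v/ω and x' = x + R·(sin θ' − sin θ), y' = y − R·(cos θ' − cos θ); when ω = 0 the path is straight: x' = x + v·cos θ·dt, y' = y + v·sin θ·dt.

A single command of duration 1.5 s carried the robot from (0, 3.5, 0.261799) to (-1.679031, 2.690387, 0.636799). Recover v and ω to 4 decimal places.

v = -1.2500, ω = 0.2500

Δθ = 0.636799 − 0.261799 = 0.375000
ω = Δθ/dt = 0.375000/1.5 = 0.2500
R = Δx/(sin θ' − sin θ) = -5.0000
v = R·ω = -5.0000·0.2500 = -1.2500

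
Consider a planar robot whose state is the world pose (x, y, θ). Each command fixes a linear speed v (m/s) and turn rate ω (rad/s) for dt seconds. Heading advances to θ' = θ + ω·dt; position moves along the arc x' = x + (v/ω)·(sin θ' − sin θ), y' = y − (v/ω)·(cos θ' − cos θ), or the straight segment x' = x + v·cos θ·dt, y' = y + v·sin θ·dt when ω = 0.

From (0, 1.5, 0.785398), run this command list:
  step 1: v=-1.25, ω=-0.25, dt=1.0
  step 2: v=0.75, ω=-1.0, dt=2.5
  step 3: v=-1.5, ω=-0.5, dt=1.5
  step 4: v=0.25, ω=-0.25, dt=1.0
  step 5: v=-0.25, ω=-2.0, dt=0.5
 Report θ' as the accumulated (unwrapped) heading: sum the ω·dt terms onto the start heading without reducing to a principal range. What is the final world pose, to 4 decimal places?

(1.4942, 1.2697, -3.9646)

step 1: θ'=0.5354 (R=5.0000) → pose (-0.9846, 0.7352, 0.5354)
step 2: θ'=-1.9646 (R=-0.7500) → pose (0.0906, -0.1976, -1.9646)
step 3: θ'=-2.7146 (R=3.0000) → pose (1.6186, 1.3819, -2.7146)
step 4: θ'=-2.9646 (R=-1.0000) → pose (1.3805, 1.3077, -2.9646)
step 5: θ'=-3.9646 (R=0.1250) → pose (1.4942, 1.2697, -3.9646)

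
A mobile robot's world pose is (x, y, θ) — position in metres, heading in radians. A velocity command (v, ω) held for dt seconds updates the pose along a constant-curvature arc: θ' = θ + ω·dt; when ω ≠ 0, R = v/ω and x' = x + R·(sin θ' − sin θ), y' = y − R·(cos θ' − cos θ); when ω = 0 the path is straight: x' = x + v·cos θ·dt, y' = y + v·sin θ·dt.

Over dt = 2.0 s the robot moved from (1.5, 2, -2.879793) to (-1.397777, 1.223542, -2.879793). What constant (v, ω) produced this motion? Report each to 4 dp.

Δθ = -2.879793 − -2.879793 = 0.000000
ω = Δθ/dt = 0.000000/2.0 = 0.0000
ω = 0 → v = (Δx·cos θ + Δy·sin θ)/dt = 1.5000

v = 1.5000, ω = 0.0000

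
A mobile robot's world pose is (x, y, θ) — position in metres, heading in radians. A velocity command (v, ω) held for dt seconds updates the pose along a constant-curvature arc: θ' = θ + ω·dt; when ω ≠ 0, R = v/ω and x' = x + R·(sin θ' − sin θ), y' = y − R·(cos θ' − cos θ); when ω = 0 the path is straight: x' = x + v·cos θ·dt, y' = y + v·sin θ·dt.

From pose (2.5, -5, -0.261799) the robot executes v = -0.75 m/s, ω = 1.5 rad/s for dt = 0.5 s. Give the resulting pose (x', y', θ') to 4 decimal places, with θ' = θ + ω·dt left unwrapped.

(2.1361, -5.0414, 0.4882)

θ' = -0.2618 + 1.5·0.5 = 0.4882
R = v/ω = -0.75/1.5 = -0.5000
x' = 2.5 + -0.5000·(sin 0.4882 − sin -0.2618) = 2.1361
y' = -5 − -0.5000·(cos 0.4882 − cos -0.2618) = -5.0414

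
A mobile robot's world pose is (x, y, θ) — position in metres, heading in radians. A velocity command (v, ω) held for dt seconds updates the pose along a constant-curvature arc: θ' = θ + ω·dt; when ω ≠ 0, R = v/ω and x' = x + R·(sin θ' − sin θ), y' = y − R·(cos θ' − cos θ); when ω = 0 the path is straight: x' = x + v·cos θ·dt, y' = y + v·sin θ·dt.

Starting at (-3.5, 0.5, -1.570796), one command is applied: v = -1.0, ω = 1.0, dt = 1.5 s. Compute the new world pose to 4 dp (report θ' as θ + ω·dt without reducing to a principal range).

(-4.4293, 1.4975, -0.0708)

θ' = -1.5708 + 1.0·1.5 = -0.0708
R = v/ω = -1.0/1.0 = -1.0000
x' = -3.5 + -1.0000·(sin -0.0708 − sin -1.5708) = -4.4293
y' = 0.5 − -1.0000·(cos -0.0708 − cos -1.5708) = 1.4975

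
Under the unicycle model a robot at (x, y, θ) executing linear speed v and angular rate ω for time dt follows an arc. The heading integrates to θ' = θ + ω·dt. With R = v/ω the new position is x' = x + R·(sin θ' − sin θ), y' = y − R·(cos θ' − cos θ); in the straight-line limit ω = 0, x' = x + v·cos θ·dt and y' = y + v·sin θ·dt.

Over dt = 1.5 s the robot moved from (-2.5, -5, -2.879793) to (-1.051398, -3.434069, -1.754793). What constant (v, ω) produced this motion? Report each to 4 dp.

v = -1.5000, ω = 0.7500

Δθ = -1.754793 − -2.879793 = 1.125000
ω = Δθ/dt = 1.125000/1.5 = 0.7500
R = −Δy/(cos θ' − cos θ) = -2.0000
v = R·ω = -2.0000·0.7500 = -1.5000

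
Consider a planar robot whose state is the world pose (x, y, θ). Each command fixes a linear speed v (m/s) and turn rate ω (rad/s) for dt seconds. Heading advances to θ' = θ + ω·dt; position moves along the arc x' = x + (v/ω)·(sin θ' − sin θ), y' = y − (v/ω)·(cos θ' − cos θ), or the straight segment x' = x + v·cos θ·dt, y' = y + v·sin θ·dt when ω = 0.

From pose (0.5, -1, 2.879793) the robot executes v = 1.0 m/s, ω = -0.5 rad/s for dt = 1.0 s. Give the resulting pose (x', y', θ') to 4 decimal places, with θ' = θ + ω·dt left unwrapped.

(-0.3628, -0.5153, 2.3798)

θ' = 2.8798 + -0.5·1.0 = 2.3798
R = v/ω = 1.0/-0.5 = -2.0000
x' = 0.5 + -2.0000·(sin 2.3798 − sin 2.8798) = -0.3628
y' = -1 − -2.0000·(cos 2.3798 − cos 2.8798) = -0.5153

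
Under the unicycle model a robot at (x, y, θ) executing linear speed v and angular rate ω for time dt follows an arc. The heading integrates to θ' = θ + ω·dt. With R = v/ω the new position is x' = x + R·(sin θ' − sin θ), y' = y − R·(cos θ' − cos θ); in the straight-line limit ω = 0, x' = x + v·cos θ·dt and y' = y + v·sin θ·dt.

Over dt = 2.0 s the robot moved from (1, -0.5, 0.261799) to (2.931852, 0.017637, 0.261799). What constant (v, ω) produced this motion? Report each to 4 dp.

v = 1.0000, ω = 0.0000

Δθ = 0.261799 − 0.261799 = 0.000000
ω = Δθ/dt = 0.000000/2.0 = 0.0000
ω = 0 → v = (Δx·cos θ + Δy·sin θ)/dt = 1.0000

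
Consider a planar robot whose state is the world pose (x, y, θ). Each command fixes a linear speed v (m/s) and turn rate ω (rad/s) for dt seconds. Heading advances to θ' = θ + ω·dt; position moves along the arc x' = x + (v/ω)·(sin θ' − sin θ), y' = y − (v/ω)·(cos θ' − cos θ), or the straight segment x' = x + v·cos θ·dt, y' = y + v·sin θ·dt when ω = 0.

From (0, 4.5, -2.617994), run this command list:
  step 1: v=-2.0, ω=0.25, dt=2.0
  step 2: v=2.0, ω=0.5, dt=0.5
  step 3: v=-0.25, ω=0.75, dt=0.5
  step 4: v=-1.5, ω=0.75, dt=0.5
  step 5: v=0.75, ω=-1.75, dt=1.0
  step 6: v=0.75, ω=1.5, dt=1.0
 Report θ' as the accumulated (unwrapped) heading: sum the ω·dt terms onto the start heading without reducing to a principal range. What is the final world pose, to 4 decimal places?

step 1: θ'=-2.1180 (R=-8.0000) → pose (2.8319, 7.2658, -2.1180)
step 2: θ'=-1.8680 (R=4.0000) → pose (2.4232, 6.3560, -1.8680)
step 3: θ'=-1.4930 (R=-0.3333) → pose (2.4368, 6.4795, -1.4930)
step 4: θ'=-1.1180 (R=-2.0000) → pose (2.2413, 7.1991, -1.1180)
step 5: θ'=-2.8680 (R=-0.4286) → pose (1.9717, 6.5989, -2.8680)
step 6: θ'=-1.3680 (R=0.5000) → pose (1.6171, 6.0168, -1.3680)

(1.6171, 6.0168, -1.3680)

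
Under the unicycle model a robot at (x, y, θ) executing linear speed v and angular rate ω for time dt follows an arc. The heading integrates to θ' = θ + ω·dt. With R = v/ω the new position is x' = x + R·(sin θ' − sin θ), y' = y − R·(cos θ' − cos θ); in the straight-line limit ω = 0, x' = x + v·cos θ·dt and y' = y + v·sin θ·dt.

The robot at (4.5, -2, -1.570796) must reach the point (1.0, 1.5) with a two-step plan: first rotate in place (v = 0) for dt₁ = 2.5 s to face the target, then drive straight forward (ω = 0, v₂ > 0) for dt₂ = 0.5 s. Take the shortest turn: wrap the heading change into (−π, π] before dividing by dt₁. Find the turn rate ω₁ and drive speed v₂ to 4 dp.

ω₁ = -0.9425, v₂ = 9.8995

heading to target = atan2(1.5−-2, 1−4.5) = 2.3562
Δθ = wrap(2.3562 − -1.5708) = -2.3562; ω₁ = Δθ/dt₁ = -0.9425
distance = √((1−4.5)² + (1.5−-2)²) = 4.9497; v₂ = distance/dt₂ = 9.8995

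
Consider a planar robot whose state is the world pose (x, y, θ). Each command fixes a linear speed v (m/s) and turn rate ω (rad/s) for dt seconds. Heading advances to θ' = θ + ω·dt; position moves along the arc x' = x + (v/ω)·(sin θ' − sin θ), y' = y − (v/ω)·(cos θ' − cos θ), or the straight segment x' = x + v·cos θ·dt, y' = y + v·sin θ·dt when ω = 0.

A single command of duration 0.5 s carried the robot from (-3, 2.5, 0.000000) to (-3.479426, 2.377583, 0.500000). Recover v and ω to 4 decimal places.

Δθ = 0.500000 − 0.000000 = 0.500000
ω = Δθ/dt = 0.500000/0.5 = 1.0000
R = Δx/(sin θ' − sin θ) = -1.0000
v = R·ω = -1.0000·1.0000 = -1.0000

v = -1.0000, ω = 1.0000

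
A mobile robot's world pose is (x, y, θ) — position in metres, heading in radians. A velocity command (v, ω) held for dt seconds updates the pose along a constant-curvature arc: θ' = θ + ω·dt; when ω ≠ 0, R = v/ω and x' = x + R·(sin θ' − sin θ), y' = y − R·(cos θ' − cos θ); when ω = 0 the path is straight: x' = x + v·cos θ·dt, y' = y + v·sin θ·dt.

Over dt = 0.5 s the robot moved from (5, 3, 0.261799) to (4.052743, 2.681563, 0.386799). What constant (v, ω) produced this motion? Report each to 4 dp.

Δθ = 0.386799 − 0.261799 = 0.125000
ω = Δθ/dt = 0.125000/0.5 = 0.2500
R = Δx/(sin θ' − sin θ) = -8.0000
v = R·ω = -8.0000·0.2500 = -2.0000

v = -2.0000, ω = 0.2500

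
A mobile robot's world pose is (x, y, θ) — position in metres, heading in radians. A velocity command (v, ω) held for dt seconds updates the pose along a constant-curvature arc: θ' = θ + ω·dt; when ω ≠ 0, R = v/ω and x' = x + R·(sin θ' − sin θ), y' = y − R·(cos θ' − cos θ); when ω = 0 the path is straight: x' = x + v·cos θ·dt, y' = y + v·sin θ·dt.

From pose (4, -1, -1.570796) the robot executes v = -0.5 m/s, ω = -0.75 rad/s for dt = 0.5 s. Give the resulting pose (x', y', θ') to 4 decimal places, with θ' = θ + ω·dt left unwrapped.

(4.0463, -0.7558, -1.9458)

θ' = -1.5708 + -0.75·0.5 = -1.9458
R = v/ω = -0.5/-0.75 = 0.6667
x' = 4 + 0.6667·(sin -1.9458 − sin -1.5708) = 4.0463
y' = -1 − 0.6667·(cos -1.9458 − cos -1.5708) = -0.7558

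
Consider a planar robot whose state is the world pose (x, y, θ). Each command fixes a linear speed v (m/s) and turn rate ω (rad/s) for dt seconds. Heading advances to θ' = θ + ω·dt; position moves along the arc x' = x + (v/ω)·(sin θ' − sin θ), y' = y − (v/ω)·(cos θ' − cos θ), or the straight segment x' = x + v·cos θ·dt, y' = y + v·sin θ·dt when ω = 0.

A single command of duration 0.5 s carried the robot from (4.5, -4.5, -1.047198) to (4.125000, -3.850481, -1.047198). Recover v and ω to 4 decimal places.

v = -1.5000, ω = 0.0000

Δθ = -1.047198 − -1.047198 = 0.000000
ω = Δθ/dt = 0.000000/0.5 = 0.0000
ω = 0 → v = (Δx·cos θ + Δy·sin θ)/dt = -1.5000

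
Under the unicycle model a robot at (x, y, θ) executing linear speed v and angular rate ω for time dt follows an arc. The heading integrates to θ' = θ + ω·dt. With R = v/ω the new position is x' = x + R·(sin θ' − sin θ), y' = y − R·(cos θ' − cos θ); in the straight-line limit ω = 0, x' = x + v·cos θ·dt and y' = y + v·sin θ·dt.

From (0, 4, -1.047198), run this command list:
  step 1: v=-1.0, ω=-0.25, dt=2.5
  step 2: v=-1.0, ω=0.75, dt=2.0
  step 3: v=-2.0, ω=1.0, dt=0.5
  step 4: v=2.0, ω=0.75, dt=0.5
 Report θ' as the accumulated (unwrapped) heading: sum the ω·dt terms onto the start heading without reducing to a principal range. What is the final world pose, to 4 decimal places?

(-1.7349, 8.2665, 0.7028)

step 1: θ'=-1.6722 (R=4.0000) → pose (-0.5154, 6.4049, -1.6722)
step 2: θ'=-0.1722 (R=-1.3333) → pose (-1.6134, 7.8535, -0.1722)
step 3: θ'=0.3278 (R=-2.0000) → pose (-2.6000, 7.7766, 0.3278)
step 4: θ'=0.7028 (R=2.6667) → pose (-1.7349, 8.2665, 0.7028)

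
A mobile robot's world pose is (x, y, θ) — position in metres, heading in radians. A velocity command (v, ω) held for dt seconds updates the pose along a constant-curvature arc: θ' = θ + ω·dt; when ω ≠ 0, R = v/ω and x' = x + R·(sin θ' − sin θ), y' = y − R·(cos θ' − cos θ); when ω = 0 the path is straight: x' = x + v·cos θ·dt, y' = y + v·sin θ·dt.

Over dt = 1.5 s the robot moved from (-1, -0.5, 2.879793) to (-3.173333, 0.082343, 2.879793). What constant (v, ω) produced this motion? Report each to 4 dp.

v = 1.5000, ω = 0.0000

Δθ = 2.879793 − 2.879793 = 0.000000
ω = Δθ/dt = 0.000000/1.5 = 0.0000
ω = 0 → v = (Δx·cos θ + Δy·sin θ)/dt = 1.5000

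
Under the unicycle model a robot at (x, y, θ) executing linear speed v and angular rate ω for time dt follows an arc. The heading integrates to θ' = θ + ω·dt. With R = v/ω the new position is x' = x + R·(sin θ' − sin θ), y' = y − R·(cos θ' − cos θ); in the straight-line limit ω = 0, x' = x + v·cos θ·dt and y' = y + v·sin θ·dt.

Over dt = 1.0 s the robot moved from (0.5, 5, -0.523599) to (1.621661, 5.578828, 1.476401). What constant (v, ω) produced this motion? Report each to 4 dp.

v = 1.5000, ω = 2.0000

Δθ = 1.476401 − -0.523599 = 2.000000
ω = Δθ/dt = 2.000000/1.0 = 2.0000
R = Δx/(sin θ' − sin θ) = 0.7500
v = R·ω = 0.7500·2.0000 = 1.5000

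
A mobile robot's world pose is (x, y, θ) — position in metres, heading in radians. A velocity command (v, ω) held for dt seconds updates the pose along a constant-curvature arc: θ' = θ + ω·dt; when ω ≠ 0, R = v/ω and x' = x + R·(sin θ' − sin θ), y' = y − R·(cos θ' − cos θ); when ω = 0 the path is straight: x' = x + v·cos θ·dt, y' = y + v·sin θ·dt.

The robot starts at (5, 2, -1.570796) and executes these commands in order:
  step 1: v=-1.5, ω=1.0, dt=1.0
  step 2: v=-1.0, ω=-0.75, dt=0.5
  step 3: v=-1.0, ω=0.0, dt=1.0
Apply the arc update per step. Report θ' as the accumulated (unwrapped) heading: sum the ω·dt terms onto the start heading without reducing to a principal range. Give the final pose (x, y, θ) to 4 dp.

step 1: θ'=-0.5708 (R=-1.5000) → pose (4.3105, 3.2622, -0.5708)
step 2: θ'=-0.9458 (R=1.3333) → pose (3.9496, 3.6040, -0.9458)
step 3: θ'=-0.9458 (straight) → pose (3.3645, 4.4150, -0.9458)

(3.3645, 4.4150, -0.9458)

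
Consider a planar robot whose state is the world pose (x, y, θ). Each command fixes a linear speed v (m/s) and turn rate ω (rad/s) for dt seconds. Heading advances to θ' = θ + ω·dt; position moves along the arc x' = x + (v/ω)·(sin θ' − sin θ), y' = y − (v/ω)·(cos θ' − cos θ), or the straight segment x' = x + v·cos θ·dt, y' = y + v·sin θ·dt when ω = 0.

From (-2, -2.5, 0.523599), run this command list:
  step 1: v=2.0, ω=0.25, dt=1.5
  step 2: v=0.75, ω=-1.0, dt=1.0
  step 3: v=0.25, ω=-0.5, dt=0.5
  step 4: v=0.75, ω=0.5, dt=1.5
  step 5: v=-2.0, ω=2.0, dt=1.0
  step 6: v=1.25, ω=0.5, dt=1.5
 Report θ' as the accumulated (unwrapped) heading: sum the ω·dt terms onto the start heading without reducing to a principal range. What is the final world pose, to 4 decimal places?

(0.1453, -1.2756, 3.1486)

step 1: θ'=0.8986 (R=8.0000) → pose (0.2596, -0.5535, 0.8986)
step 2: θ'=-0.1014 (R=-0.7500) → pose (0.9224, -0.2743, -0.1014)
step 3: θ'=-0.3514 (R=-0.5000) → pose (1.0439, -0.3023, -0.3514)
step 4: θ'=0.3986 (R=1.5000) → pose (2.1424, -0.2764, 0.3986)
step 5: θ'=2.3986 (R=-1.0000) → pose (1.8540, -1.9344, 2.3986)
step 6: θ'=3.1486 (R=2.5000) → pose (0.1453, -1.2756, 3.1486)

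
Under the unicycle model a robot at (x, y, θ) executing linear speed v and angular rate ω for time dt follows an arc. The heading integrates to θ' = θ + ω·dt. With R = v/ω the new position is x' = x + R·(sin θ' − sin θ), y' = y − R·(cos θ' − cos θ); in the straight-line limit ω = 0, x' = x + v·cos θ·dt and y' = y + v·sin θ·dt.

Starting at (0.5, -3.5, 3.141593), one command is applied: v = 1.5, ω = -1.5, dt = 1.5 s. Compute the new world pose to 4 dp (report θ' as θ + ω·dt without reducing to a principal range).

θ' = 3.1416 + -1.5·1.5 = 0.8916
R = v/ω = 1.5/-1.5 = -1.0000
x' = 0.5 + -1.0000·(sin 0.8916 − sin 3.1416) = -0.2781
y' = -3.5 − -1.0000·(cos 0.8916 − cos 3.1416) = -1.8718

(-0.2781, -1.8718, 0.8916)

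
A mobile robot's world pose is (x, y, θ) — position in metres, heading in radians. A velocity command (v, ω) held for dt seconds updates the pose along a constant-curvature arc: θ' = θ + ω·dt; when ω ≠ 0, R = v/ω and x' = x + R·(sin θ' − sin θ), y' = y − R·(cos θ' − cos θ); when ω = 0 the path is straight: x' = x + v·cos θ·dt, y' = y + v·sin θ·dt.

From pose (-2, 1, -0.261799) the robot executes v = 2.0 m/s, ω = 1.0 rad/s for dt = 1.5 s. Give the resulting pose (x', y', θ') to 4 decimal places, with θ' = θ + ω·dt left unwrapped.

θ' = -0.2618 + 1.0·1.5 = 1.2382
R = v/ω = 2.0/1.0 = 2.0000
x' = -2 + 2.0000·(sin 1.2382 − sin -0.2618) = 0.4080
y' = 1 − 2.0000·(cos 1.2382 − cos -0.2618) = 2.2789

(0.4080, 2.2789, 1.2382)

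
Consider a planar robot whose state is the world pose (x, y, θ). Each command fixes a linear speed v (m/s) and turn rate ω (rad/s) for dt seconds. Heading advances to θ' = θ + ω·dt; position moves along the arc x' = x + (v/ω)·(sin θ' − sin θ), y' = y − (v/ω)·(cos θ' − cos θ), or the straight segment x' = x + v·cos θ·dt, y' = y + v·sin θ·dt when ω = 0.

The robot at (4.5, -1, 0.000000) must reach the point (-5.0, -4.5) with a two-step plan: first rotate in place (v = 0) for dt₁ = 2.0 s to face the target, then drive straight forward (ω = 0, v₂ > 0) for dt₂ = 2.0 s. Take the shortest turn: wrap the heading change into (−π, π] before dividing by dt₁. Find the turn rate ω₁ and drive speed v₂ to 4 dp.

ω₁ = -1.3943, v₂ = 5.0621

heading to target = atan2(-4.5−-1, -5−4.5) = -2.7886
Δθ = wrap(-2.7886 − 0.0000) = -2.7886; ω₁ = Δθ/dt₁ = -1.3943
distance = √((-5−4.5)² + (-4.5−-1)²) = 10.1242; v₂ = distance/dt₂ = 5.0621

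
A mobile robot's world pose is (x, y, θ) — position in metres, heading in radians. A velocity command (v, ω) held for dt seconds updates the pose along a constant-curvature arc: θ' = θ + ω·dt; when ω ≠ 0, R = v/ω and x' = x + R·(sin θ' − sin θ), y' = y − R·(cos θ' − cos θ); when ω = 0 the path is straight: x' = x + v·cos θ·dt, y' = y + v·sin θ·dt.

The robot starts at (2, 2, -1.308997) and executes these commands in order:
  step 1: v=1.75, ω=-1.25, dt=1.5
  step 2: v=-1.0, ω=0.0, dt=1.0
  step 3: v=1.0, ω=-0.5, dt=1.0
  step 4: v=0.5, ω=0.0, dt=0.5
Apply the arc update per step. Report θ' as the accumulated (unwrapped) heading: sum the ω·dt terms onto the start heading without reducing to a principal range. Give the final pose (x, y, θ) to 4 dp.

(0.4257, 0.6108, -3.6840)

step 1: θ'=-3.1840 (R=-1.4000) → pose (0.5884, 0.2389, -3.1840)
step 2: θ'=-3.1840 (straight) → pose (1.5875, 0.1965, -3.1840)
step 3: θ'=-3.6840 (R=-2.0000) → pose (0.6398, 0.4818, -3.6840)
step 4: θ'=-3.6840 (straight) → pose (0.4257, 0.6108, -3.6840)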